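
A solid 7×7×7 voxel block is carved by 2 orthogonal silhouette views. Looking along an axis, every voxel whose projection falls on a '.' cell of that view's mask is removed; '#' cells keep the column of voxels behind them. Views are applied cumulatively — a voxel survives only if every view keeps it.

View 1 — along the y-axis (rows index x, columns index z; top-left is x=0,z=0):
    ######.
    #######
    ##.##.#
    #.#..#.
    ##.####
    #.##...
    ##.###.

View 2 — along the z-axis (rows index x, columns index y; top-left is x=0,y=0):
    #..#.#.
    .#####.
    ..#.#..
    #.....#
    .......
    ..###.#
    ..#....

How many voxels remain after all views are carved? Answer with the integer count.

before carving: 343 voxels (7×7×7)
  1. axis=1 (XZ plane), |mask|=35  ⇒  voxels=245
  2. axis=2 (XY plane), |mask|=17  ⇒  voxels=86

remaining voxels: 86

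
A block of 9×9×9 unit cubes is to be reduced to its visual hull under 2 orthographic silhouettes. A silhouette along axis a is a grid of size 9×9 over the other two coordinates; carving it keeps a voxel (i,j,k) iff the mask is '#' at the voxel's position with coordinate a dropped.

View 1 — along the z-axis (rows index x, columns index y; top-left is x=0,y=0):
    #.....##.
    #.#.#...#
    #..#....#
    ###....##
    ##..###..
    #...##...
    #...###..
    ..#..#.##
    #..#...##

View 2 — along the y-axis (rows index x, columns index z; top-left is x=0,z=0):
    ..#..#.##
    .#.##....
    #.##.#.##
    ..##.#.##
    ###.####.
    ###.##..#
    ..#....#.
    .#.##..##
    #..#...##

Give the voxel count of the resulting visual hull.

voxel count = 164

before carving: 729 voxels (9×9×9)
after view 1 [z-axis, 35 of 81 cells solid] → remaining = 315
after view 2 [y-axis, 42 of 81 cells solid] → remaining = 164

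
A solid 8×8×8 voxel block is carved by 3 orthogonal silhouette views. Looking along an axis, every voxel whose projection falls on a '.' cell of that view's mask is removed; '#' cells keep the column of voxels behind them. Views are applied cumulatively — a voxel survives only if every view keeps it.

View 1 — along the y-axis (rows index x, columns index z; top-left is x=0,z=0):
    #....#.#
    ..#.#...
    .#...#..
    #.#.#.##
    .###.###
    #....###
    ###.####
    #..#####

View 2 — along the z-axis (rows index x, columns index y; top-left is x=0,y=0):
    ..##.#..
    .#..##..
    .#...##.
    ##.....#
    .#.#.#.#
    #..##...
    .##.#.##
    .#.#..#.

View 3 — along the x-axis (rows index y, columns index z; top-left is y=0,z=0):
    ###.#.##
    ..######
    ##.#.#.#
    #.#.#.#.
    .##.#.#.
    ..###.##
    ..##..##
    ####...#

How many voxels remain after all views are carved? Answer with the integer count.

full grid |V| = 512
  1. axis=1 (XZ plane), |mask|=35  ⇒  voxels=280
  2. axis=2 (XY plane), |mask|=27  ⇒  voxels=125
  3. axis=0 (YZ plane), |mask|=39  ⇒  voxels=76

remaining voxels: 76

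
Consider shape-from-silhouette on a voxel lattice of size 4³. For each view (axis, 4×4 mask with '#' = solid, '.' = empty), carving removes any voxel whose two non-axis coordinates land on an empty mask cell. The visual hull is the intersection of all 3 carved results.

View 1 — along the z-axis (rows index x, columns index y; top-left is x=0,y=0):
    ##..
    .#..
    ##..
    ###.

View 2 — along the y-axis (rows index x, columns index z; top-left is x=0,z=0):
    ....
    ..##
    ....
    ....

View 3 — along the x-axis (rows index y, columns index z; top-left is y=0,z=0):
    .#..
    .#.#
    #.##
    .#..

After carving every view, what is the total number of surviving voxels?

full grid |V| = 64
after view 1 [z-axis, 8 of 16 cells solid] → remaining = 32
after view 2 [y-axis, 2 of 16 cells solid] → remaining = 2
after view 3 [x-axis, 7 of 16 cells solid] → remaining = 1

1 voxels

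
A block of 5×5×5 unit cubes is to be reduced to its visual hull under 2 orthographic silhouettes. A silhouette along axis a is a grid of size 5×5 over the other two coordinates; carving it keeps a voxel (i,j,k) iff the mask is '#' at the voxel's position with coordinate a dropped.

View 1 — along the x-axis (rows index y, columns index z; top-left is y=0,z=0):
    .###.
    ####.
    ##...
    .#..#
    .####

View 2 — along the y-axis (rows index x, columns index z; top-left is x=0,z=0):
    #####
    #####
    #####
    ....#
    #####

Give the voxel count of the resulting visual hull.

full grid |V| = 125
step 1: project along x, AND mask (15/25) → |grid| = 75
step 2: project along y, AND mask (21/25) → |grid| = 62

voxel count = 62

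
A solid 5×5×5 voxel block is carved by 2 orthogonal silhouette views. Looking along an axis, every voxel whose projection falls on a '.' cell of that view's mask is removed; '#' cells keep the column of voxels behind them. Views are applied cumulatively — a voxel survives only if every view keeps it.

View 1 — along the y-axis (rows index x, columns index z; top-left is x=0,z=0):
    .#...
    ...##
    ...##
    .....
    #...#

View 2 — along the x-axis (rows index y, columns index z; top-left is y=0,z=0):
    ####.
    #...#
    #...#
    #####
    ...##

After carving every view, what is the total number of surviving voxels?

24 voxels

before carving: 125 voxels (5×5×5)
V1 y: intersect with XZ mask (7 set) -- 35 left
V2 x: intersect with YZ mask (15 set) -- 24 left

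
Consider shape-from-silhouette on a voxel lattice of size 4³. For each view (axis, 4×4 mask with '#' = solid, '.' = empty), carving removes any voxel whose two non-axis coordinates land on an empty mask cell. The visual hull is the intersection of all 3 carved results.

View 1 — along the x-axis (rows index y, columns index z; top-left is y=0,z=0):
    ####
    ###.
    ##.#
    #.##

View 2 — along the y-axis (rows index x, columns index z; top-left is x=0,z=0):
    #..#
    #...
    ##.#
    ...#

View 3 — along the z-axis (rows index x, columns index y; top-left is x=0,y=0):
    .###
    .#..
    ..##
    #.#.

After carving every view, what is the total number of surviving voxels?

initial block: 4^3 = 64
V1 x: intersect with YZ mask (13 set) -- 52 left
V2 y: intersect with XZ mask (7 set) -- 24 left
V3 z: intersect with XY mask (8 set) -- 13 left

|visual hull| = 13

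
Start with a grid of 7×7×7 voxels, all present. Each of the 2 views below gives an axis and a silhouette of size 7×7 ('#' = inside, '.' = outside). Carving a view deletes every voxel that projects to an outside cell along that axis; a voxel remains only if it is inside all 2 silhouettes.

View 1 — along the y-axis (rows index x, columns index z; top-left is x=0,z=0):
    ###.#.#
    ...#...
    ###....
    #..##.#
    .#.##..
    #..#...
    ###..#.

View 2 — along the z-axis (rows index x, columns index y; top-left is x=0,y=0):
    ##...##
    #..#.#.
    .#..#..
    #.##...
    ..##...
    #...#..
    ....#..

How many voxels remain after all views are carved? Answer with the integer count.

initial block: 7^3 = 343
carve view 1 (along y, XZ-mask fill 22/49): 154 voxels remain
carve view 2 (along z, XY-mask fill 17/49): 55 voxels remain

55 voxels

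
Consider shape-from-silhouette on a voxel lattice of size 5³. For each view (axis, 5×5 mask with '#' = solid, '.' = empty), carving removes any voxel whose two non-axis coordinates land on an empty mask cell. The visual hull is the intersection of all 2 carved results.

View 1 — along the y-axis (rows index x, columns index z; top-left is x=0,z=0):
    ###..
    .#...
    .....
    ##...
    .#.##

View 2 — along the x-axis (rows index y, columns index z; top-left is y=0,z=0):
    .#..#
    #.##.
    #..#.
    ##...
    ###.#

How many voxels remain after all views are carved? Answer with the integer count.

voxel count = 26

start: 5×5×5 = 125 voxels
carve view 1 (along y, XZ-mask fill 9/25): 45 voxels remain
carve view 2 (along x, YZ-mask fill 13/25): 26 voxels remain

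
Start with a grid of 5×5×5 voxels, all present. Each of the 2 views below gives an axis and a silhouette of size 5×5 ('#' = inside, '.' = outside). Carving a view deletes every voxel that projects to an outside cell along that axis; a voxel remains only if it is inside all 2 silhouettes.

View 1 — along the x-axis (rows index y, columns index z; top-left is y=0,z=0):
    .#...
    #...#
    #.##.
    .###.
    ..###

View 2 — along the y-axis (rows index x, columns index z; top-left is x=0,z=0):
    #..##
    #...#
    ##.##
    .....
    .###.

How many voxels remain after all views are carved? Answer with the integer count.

full grid |V| = 125
carve view 1 (along x, YZ-mask fill 12/25): 60 voxels remain
carve view 2 (along y, XZ-mask fill 12/25): 28 voxels remain

remaining voxels: 28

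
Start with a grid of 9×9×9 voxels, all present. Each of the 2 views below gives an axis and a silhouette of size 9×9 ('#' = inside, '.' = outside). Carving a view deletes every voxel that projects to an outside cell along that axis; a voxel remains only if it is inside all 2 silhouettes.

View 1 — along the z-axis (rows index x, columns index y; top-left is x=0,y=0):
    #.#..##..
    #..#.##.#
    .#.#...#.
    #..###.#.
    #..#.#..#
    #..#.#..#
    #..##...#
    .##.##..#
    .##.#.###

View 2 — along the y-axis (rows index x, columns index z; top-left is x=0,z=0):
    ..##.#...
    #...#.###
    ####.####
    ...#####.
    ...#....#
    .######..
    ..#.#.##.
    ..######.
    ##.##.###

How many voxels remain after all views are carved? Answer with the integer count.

full grid |V| = 729
V1 z: intersect with XY mask (40 set) -- 360 left
V2 y: intersect with XZ mask (46 set) -- 206 left

remaining voxels: 206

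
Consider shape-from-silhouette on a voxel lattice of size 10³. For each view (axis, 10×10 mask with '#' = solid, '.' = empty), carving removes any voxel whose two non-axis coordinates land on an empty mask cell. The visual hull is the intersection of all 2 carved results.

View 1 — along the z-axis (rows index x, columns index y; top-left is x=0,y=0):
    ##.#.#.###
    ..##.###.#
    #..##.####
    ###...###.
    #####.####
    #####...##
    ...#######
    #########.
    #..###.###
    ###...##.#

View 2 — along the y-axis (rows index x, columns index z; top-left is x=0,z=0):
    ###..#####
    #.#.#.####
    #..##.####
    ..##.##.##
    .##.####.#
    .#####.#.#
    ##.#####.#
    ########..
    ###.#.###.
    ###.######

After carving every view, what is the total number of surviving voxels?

initial block: 10^3 = 1000
after view 1 [z-axis, 71 of 100 cells solid] → remaining = 710
after view 2 [y-axis, 74 of 100 cells solid] → remaining = 526

526 voxels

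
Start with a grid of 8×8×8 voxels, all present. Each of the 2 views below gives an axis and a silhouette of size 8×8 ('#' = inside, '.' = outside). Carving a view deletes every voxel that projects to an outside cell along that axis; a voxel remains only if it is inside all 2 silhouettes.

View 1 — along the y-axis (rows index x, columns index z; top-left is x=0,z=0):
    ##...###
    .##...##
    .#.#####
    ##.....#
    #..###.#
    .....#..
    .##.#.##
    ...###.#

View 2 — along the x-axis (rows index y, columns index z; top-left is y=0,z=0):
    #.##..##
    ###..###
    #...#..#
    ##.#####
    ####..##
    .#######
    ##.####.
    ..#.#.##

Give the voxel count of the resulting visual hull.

full grid |V| = 512
carve view 1 (along y, XZ-mask fill 33/64): 264 voxels remain
carve view 2 (along x, YZ-mask fill 44/64): 185 voxels remain

remaining voxels: 185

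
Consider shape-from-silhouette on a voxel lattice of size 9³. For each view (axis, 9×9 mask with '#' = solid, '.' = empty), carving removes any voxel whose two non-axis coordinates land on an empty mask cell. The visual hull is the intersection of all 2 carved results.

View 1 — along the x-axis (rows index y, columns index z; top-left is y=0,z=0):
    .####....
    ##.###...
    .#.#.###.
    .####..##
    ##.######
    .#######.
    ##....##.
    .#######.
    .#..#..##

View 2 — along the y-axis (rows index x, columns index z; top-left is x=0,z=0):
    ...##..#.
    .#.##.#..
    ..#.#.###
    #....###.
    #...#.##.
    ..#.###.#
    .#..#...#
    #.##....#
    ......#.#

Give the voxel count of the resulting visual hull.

initial block: 9^3 = 729
V1 x: intersect with YZ mask (50 set) -- 450 left
V2 y: intersect with XZ mask (34 set) -- 185 left

remaining voxels: 185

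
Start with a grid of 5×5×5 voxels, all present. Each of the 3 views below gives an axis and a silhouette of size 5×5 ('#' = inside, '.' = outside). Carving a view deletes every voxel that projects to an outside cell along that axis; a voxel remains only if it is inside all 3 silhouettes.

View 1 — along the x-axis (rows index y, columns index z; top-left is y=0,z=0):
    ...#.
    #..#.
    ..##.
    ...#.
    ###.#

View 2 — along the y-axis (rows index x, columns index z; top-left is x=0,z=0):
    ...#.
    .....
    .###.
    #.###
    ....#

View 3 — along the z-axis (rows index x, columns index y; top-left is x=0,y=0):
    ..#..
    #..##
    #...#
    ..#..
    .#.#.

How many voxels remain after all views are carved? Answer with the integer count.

initial block: 5^3 = 125
carve view 1 (along x, YZ-mask fill 10/25): 50 voxels remain
carve view 2 (along y, XZ-mask fill 9/25): 21 voxels remain
carve view 3 (along z, XY-mask fill 9/25): 6 voxels remain

remaining voxels: 6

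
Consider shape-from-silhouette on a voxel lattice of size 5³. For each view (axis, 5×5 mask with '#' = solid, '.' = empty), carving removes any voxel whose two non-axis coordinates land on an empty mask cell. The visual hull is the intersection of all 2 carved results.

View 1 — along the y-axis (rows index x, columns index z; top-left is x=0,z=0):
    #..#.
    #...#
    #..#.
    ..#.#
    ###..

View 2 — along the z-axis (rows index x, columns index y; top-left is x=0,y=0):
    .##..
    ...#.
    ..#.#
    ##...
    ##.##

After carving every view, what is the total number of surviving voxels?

before carving: 125 voxels (5×5×5)
step 1: project along y, AND mask (11/25) → |grid| = 55
step 2: project along z, AND mask (11/25) → |grid| = 26

|visual hull| = 26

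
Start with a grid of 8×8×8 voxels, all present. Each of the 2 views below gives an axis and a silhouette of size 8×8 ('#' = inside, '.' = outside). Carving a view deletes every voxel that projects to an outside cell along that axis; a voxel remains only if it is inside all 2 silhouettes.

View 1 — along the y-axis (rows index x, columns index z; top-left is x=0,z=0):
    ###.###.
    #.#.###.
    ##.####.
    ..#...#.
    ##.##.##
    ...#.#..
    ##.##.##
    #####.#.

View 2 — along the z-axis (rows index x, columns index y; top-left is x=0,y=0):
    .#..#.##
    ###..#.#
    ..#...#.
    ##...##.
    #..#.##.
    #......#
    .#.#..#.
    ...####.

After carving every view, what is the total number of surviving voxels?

voxel count = 139

before carving: 512 voxels (8×8×8)
after view 1 [y-axis, 39 of 64 cells solid] → remaining = 312
after view 2 [z-axis, 28 of 64 cells solid] → remaining = 139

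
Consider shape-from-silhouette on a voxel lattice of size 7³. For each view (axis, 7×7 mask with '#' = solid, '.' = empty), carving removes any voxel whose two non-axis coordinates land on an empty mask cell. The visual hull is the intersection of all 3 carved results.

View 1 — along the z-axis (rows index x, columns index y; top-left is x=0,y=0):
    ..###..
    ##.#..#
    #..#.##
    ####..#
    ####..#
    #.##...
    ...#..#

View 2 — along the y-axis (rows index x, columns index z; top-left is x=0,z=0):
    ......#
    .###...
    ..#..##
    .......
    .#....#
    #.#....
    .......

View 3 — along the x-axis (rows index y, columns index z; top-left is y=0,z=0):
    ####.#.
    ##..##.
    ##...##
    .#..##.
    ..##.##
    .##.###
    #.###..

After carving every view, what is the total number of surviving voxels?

voxel count = 24

full grid |V| = 343
step 1: project along z, AND mask (26/49) → |grid| = 182
step 2: project along y, AND mask (11/49) → |grid| = 43
step 3: project along x, AND mask (29/49) → |grid| = 24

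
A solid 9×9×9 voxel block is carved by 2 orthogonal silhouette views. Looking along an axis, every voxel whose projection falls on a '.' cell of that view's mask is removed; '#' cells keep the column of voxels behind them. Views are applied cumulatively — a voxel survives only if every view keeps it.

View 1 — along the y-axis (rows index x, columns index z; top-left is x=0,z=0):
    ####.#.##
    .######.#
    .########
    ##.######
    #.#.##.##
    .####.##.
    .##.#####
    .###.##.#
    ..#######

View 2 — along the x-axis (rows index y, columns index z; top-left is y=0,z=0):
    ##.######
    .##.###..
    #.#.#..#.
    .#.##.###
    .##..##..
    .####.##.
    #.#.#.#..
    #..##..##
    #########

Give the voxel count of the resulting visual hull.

before carving: 729 voxels (9×9×9)
[1] y-view keeps 62 columns → grid now 558
[2] x-view keeps 51 columns → grid now 351

remaining voxels: 351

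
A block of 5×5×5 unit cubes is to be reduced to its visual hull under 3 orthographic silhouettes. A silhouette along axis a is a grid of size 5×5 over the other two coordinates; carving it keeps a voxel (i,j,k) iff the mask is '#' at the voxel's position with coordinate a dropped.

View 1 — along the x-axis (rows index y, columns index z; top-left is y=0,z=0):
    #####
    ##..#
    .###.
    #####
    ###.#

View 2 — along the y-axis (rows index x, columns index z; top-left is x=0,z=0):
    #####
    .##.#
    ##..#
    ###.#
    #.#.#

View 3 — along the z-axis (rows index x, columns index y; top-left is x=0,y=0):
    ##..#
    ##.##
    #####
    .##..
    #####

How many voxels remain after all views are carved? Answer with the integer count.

|visual hull| = 53

before carving: 125 voxels (5×5×5)
  1. axis=0 (YZ plane), |mask|=20  ⇒  voxels=100
  2. axis=1 (XZ plane), |mask|=18  ⇒  voxels=75
  3. axis=2 (XY plane), |mask|=19  ⇒  voxels=53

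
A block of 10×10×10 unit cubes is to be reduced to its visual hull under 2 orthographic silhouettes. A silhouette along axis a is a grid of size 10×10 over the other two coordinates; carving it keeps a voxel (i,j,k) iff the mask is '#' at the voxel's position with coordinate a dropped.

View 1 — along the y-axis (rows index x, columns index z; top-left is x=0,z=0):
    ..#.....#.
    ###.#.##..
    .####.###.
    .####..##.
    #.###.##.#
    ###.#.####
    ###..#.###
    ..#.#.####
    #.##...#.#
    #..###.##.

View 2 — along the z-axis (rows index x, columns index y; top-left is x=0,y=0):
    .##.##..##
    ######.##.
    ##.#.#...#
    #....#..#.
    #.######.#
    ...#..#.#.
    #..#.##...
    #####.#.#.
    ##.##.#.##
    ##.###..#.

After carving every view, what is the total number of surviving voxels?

334 voxels

full grid |V| = 1000
[1] y-view keeps 60 columns → grid now 600
[2] z-view keeps 57 columns → grid now 334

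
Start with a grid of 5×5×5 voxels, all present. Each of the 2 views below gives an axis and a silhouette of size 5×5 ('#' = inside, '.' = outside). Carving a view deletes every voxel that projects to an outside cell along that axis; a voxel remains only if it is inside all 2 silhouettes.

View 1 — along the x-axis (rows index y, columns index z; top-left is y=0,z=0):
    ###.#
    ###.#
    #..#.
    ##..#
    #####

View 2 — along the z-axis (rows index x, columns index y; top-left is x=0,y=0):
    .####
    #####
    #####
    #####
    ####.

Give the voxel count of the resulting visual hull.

voxel count = 81

initial block: 5^3 = 125
[1] x-view keeps 18 columns → grid now 90
[2] z-view keeps 23 columns → grid now 81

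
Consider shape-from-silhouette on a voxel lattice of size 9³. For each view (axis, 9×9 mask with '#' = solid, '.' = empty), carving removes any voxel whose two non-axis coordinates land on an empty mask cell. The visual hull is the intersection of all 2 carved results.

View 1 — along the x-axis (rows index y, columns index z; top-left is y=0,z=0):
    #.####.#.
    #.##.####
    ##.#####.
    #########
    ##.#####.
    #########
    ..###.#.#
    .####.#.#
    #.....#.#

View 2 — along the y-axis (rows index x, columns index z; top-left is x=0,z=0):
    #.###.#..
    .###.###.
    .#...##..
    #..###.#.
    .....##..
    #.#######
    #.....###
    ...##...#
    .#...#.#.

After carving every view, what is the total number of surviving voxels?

261 voxels

before carving: 729 voxels (9×9×9)
carve view 1 (along x, YZ-mask fill 59/81): 531 voxels remain
carve view 2 (along y, XZ-mask fill 39/81): 261 voxels remain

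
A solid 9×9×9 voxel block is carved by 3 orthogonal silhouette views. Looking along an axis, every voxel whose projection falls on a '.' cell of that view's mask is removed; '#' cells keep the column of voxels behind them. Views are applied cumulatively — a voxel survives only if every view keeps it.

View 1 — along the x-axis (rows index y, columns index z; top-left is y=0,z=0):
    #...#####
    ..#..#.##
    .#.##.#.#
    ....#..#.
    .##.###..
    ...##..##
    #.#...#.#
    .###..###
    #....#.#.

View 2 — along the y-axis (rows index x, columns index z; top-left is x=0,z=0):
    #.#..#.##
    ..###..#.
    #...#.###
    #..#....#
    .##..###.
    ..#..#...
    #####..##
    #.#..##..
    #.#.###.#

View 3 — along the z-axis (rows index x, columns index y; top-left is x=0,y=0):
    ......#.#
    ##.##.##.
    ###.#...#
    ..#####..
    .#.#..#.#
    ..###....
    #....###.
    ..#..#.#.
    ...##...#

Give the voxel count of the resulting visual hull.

|visual hull| = 74

start: 9×9×9 = 729 voxels
after view 1 [x-axis, 39 of 81 cells solid] → remaining = 351
after view 2 [y-axis, 41 of 81 cells solid] → remaining = 181
after view 3 [z-axis, 35 of 81 cells solid] → remaining = 74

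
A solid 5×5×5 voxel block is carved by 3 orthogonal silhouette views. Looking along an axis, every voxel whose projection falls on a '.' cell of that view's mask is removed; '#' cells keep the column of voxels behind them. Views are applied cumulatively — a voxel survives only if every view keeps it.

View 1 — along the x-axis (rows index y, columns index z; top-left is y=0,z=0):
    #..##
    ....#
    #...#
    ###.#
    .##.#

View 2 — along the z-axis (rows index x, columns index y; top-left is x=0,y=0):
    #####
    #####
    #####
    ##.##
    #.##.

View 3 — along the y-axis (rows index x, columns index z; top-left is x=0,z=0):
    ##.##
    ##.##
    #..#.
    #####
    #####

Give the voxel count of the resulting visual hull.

before carving: 125 voxels (5×5×5)
V1 x: intersect with YZ mask (13 set) -- 65 left
V2 z: intersect with XY mask (22 set) -- 59 left
V3 y: intersect with XZ mask (20 set) -- 46 left

|visual hull| = 46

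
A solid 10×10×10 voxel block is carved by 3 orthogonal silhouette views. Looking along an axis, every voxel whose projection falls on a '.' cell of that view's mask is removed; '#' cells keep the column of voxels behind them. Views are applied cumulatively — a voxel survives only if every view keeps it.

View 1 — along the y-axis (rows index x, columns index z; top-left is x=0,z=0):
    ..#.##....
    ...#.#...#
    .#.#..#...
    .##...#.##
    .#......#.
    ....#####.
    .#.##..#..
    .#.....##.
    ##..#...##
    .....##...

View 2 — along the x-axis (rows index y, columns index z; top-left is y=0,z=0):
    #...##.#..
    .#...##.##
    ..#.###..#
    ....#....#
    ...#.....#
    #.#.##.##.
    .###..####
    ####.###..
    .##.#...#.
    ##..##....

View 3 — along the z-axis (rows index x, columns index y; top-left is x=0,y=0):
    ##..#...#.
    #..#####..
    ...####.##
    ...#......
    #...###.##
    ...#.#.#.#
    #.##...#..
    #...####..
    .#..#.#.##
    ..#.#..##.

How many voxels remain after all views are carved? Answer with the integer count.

voxel count = 69

start: 10×10×10 = 1000 voxels
V1 y: intersect with XZ mask (35 set) -- 350 left
V2 x: intersect with YZ mask (46 set) -- 164 left
V3 z: intersect with XY mask (45 set) -- 69 left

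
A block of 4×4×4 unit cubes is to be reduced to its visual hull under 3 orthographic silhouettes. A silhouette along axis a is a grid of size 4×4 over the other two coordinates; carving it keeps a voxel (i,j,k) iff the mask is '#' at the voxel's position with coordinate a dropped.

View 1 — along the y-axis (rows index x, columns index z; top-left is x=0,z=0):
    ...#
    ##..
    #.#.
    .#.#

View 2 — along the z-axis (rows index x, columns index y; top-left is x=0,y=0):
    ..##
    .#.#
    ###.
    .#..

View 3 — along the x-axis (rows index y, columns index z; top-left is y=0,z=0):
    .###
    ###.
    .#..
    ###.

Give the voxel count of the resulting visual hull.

voxel count = 8

start: 4×4×4 = 64 voxels
carve view 1 (along y, XZ-mask fill 7/16): 28 voxels remain
carve view 2 (along z, XY-mask fill 8/16): 14 voxels remain
carve view 3 (along x, YZ-mask fill 10/16): 8 voxels remain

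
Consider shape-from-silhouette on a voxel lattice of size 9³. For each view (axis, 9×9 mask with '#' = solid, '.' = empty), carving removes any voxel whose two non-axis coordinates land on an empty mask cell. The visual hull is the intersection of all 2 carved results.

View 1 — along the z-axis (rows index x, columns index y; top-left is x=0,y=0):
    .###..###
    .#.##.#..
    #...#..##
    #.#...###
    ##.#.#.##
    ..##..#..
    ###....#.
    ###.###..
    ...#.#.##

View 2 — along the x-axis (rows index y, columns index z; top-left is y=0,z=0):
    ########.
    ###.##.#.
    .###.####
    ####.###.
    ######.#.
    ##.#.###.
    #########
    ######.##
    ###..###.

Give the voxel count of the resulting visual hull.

302 voxels

full grid |V| = 729
[1] z-view keeps 42 columns → grid now 378
[2] x-view keeps 64 columns → grid now 302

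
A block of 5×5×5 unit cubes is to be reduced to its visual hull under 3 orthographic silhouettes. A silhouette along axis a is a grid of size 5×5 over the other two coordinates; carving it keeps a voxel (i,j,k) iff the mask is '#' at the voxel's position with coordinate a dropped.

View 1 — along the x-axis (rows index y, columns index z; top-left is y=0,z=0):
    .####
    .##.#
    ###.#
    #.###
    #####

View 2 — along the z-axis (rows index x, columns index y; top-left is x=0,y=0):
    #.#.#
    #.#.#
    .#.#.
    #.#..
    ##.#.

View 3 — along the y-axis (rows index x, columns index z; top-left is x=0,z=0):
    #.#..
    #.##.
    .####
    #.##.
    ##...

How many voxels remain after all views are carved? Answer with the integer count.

voxel count = 25

full grid |V| = 125
  1. axis=0 (YZ plane), |mask|=20  ⇒  voxels=100
  2. axis=2 (XY plane), |mask|=13  ⇒  voxels=52
  3. axis=1 (XZ plane), |mask|=14  ⇒  voxels=25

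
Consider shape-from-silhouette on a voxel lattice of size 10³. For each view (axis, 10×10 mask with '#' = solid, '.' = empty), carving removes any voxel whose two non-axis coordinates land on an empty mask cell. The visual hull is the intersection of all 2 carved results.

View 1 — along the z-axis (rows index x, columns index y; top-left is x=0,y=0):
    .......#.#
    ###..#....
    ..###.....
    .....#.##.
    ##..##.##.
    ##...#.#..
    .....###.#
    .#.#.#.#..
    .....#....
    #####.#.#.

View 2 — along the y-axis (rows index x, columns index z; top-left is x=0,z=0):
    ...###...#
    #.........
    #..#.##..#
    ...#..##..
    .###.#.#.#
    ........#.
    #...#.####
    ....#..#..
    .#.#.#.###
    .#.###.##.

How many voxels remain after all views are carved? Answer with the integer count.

remaining voxels: 156

full grid |V| = 1000
V1 z: intersect with XY mask (38 set) -- 380 left
V2 y: intersect with XZ mask (40 set) -- 156 left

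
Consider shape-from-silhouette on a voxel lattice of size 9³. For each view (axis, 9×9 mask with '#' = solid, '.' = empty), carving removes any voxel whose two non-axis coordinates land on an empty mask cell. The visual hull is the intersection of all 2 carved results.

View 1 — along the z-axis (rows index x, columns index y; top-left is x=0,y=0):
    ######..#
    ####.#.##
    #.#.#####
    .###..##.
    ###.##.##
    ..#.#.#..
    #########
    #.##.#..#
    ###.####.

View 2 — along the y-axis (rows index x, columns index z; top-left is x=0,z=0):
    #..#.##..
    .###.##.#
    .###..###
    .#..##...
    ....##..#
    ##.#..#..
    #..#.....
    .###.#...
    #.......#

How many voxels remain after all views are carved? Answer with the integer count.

full grid |V| = 729
  1. axis=2 (XY plane), |mask|=57  ⇒  voxels=513
  2. axis=1 (XZ plane), |mask|=34  ⇒  voxels=212

remaining voxels: 212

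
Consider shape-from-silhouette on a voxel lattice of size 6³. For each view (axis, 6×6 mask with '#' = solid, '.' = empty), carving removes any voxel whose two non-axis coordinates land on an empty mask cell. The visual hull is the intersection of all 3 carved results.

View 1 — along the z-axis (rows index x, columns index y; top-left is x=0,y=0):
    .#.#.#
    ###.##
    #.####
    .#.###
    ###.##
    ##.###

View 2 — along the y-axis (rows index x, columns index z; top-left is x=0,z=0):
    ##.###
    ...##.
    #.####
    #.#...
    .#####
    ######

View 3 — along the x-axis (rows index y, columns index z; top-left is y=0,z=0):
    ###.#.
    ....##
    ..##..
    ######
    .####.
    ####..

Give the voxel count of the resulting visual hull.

71 voxels

before carving: 216 voxels (6×6×6)
  1. axis=2 (XY plane), |mask|=27  ⇒  voxels=162
  2. axis=1 (XZ plane), |mask|=25  ⇒  voxels=113
  3. axis=0 (YZ plane), |mask|=22  ⇒  voxels=71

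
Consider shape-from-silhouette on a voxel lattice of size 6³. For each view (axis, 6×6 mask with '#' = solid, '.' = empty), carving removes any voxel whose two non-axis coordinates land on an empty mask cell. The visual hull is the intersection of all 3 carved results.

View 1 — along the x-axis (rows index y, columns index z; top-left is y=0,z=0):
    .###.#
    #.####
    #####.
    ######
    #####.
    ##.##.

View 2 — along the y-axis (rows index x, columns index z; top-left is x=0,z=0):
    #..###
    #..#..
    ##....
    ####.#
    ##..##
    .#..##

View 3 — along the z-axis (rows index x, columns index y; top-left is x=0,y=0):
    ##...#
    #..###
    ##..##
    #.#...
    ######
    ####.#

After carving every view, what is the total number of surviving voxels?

voxel count = 59

before carving: 216 voxels (6×6×6)
carve view 1 (along x, YZ-mask fill 29/36): 174 voxels remain
carve view 2 (along y, XZ-mask fill 20/36): 95 voxels remain
carve view 3 (along z, XY-mask fill 24/36): 59 voxels remain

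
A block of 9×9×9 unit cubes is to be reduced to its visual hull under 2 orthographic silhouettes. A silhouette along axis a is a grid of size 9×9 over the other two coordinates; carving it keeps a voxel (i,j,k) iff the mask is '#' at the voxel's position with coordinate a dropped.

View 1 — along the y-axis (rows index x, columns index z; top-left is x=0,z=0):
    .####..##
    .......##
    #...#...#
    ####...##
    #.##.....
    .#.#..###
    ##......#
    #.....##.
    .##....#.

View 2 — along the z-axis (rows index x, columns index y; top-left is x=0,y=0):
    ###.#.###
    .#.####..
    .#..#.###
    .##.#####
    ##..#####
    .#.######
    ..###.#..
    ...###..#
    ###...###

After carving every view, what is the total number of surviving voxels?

207 voxels

full grid |V| = 729
[1] y-view keeps 34 columns → grid now 306
[2] z-view keeps 52 columns → grid now 207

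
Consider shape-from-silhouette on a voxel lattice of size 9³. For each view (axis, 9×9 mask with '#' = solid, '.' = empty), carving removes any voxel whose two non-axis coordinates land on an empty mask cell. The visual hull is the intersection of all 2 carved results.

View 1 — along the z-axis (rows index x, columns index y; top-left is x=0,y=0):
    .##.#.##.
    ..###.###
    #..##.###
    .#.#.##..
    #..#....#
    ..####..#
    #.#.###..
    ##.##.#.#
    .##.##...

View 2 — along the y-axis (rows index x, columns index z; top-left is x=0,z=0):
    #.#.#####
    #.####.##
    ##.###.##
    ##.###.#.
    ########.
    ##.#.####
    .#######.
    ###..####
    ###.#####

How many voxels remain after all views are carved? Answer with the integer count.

311 voxels

start: 9×9×9 = 729 voxels
[1] z-view keeps 44 columns → grid now 396
[2] y-view keeps 64 columns → grid now 311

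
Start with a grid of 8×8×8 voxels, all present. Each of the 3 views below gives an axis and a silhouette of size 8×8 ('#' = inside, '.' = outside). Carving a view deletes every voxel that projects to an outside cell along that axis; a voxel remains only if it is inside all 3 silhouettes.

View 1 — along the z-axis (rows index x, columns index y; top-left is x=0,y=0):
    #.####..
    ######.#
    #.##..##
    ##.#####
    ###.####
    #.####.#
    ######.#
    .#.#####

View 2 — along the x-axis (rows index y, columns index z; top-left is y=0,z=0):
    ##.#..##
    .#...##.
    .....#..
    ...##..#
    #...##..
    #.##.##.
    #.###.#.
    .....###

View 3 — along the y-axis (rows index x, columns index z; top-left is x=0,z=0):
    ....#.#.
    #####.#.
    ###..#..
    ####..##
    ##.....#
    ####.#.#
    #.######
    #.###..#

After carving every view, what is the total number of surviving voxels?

initial block: 8^3 = 512
V1 z: intersect with XY mask (50 set) -- 400 left
V2 x: intersect with YZ mask (28 set) -- 174 left
V3 y: intersect with XZ mask (39 set) -- 102 left

102 voxels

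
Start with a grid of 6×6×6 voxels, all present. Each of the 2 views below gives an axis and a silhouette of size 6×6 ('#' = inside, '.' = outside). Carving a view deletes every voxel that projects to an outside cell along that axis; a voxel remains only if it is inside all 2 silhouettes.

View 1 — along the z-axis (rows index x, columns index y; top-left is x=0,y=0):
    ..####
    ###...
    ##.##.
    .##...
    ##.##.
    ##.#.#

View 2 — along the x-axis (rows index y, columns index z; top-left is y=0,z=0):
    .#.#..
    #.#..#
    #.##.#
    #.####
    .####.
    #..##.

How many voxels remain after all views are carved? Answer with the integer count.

start: 6×6×6 = 216 voxels
  1. axis=2 (XY plane), |mask|=21  ⇒  voxels=126
  2. axis=0 (YZ plane), |mask|=21  ⇒  voxels=73

|visual hull| = 73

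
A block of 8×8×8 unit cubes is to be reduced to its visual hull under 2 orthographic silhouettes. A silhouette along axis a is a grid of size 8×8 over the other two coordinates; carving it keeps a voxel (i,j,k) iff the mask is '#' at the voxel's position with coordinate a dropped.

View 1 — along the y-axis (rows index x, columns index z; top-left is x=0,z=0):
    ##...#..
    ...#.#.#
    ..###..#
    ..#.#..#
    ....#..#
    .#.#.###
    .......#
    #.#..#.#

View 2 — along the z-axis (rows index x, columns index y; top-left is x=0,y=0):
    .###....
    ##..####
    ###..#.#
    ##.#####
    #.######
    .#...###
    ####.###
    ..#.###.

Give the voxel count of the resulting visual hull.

125 voxels

before carving: 512 voxels (8×8×8)
carve view 1 (along y, XZ-mask fill 25/64): 200 voxels remain
carve view 2 (along z, XY-mask fill 43/64): 125 voxels remain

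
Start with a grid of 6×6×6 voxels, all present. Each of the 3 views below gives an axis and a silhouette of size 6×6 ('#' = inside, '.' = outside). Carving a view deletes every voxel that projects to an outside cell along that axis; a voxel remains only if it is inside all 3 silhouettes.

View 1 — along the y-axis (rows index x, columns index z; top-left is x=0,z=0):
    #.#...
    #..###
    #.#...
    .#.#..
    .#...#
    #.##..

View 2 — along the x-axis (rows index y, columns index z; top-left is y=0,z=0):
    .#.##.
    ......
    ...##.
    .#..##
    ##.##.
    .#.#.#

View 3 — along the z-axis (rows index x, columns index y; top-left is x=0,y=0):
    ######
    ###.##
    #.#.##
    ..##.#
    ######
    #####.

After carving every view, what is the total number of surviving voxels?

before carving: 216 voxels (6×6×6)
V1 y: intersect with XZ mask (15 set) -- 90 left
V2 x: intersect with YZ mask (15 set) -- 32 left
V3 z: intersect with XY mask (29 set) -- 25 left

voxel count = 25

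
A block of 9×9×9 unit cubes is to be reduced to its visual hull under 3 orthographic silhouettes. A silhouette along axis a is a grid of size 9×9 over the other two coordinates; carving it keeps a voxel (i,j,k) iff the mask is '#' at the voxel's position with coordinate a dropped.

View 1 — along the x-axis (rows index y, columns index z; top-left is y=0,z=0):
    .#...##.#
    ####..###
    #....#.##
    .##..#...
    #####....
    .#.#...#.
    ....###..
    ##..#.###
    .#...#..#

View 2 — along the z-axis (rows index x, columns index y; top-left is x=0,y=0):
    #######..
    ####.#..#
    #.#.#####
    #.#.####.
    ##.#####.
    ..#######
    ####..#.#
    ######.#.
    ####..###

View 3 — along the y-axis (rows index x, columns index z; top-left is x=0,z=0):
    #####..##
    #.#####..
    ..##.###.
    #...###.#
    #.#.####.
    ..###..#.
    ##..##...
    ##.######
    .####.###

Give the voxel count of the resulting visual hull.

start: 9×9×9 = 729 voxels
carve view 1 (along x, YZ-mask fill 38/81): 342 voxels remain
carve view 2 (along z, XY-mask fill 60/81): 250 voxels remain
carve view 3 (along y, XZ-mask fill 52/81): 154 voxels remain

voxel count = 154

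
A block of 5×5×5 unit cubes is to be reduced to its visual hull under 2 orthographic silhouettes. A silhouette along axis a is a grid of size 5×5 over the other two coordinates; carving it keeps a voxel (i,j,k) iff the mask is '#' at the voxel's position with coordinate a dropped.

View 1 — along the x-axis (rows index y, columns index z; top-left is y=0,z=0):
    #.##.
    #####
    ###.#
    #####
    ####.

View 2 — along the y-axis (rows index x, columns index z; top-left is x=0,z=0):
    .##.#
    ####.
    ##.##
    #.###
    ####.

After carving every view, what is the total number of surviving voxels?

remaining voxels: 81

start: 5×5×5 = 125 voxels
step 1: project along x, AND mask (21/25) → |grid| = 105
step 2: project along y, AND mask (19/25) → |grid| = 81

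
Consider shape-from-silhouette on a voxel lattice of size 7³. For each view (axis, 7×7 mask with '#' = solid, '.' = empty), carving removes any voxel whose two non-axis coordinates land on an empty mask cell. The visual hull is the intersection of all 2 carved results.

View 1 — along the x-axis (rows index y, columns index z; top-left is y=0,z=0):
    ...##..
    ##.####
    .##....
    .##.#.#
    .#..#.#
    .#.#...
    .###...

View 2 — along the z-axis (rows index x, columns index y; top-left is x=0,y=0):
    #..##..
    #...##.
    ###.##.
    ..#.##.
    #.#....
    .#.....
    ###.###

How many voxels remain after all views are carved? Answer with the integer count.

start: 7×7×7 = 343 voxels
step 1: project along x, AND mask (22/49) → |grid| = 154
step 2: project along z, AND mask (23/49) → |grid| = 66

remaining voxels: 66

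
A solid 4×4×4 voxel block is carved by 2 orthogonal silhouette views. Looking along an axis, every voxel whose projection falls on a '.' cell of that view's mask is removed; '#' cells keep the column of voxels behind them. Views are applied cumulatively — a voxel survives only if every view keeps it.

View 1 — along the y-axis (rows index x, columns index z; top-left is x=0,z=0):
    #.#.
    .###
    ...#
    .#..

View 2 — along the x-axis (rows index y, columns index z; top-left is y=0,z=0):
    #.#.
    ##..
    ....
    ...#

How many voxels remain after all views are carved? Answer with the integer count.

start: 4×4×4 = 64 voxels
after view 1 [y-axis, 7 of 16 cells solid] → remaining = 28
after view 2 [x-axis, 5 of 16 cells solid] → remaining = 8

remaining voxels: 8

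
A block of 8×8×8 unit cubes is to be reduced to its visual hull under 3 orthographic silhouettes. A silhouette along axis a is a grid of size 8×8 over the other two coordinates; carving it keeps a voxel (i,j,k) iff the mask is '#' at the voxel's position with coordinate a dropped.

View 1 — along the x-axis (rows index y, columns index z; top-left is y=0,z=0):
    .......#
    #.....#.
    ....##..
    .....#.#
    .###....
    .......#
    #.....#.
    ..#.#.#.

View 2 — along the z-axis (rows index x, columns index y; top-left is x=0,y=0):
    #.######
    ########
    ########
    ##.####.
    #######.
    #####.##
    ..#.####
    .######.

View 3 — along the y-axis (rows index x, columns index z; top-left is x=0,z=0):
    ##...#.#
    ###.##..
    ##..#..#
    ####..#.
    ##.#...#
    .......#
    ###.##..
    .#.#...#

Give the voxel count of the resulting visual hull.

full grid |V| = 512
  1. axis=0 (YZ plane), |mask|=16  ⇒  voxels=128
  2. axis=2 (XY plane), |mask|=54  ⇒  voxels=108
  3. axis=1 (XZ plane), |mask|=31  ⇒  voxels=51

remaining voxels: 51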